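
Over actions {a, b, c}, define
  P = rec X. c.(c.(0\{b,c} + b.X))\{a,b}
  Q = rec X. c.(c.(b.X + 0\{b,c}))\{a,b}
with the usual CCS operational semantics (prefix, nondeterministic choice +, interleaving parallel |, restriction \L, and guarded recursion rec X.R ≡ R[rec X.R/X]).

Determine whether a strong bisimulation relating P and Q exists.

YES

P's transition system — 3 states:
  u0 = rec X. c.(c.(0\{b,c} + b.X))\{a,b} :: =c=> u1
  u1 = (c.(0\{b,c} + b.(rec X. c.(c.(0\{b,c} + b.X))\{a,b})))\{a,b} :: =c=> u2
  u2 = (0\{b,c} + b.(rec X. c.(c.(0\{b,c} + b.X))\{a,b}))\{a,b} :: stopped
Q's transition system — 3 states:
  v0 = rec X. c.(c.(b.X + 0\{b,c}))\{a,b} :: =c=> v1
  v1 = (c.(b.(rec X. c.(c.(b.X + 0\{b,c}))\{a,b}) + 0\{b,c}))\{a,b} :: =c=> v2
  v2 = (b.(rec X. c.(c.(b.X + 0\{b,c}))\{a,b}) + 0\{b,c})\{a,b} :: stopped
Coarsest stable partition (strong bisimilarity classes):
  B0 = {u0, v0}
  B1 = {u1, v1}
  B2 = {u2, v2}
u0 ∈ B0, v0 ∈ B0 → same block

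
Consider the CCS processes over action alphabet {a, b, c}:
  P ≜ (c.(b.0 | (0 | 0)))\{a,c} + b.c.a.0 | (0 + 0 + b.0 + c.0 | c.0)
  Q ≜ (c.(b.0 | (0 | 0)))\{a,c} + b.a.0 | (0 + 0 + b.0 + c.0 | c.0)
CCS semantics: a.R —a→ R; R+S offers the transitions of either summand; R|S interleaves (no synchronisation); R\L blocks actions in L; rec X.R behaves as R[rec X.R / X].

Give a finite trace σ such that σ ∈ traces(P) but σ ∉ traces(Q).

P's transition system — 20 states:
  u0 = (c.(b.0 | (0 | 0)))\{a,c} + b.c.a.0 | (0 + 0 + b.0 + c.0 | c.0) ⊢ =b=> u1, =b=> u2, =c=> u3, =c=> u4
  u1 = b.c.a.0 | 0 ⊢ =b=> u5
  u2 = c.a.0 | (0 + 0 + b.0 + c.0 | c.0) ⊢ =b=> u5, =c=> u6, =c=> u7, =c=> u8
  u3 = b.c.a.0 | (0 | c.0) ⊢ =b=> u7, =c=> u9
  u4 = b.c.a.0 | (c.0 | 0) ⊢ =b=> u8, =c=> u9
  u5 = c.a.0 | 0 ⊢ =c=> u10
  u6 = a.0 | (0 + 0 + b.0 + c.0 | c.0) ⊢ =a=> u11, =b=> u10, =c=> u12, =c=> u13
  u7 = c.a.0 | (0 | c.0) ⊢ =c=> u12, =c=> u14
  u8 = c.a.0 | (c.0 | 0) ⊢ =c=> u13, =c=> u14
  u9 = b.c.a.0 | (0 | 0) ⊢ =b=> u14
  u10 = a.0 | 0 ⊢ =a=> u15
  u11 = 0 | (0 + 0 + b.0 + c.0 | c.0) ⊢ =b=> u15, =c=> u16, =c=> u17
  u12 = a.0 | (0 | c.0) ⊢ =a=> u16, =c=> u18
  u13 = a.0 | (c.0 | 0) ⊢ =a=> u17, =c=> u18
  u14 = c.a.0 | (0 | 0) ⊢ =c=> u18
  u15 = 0 | 0 ⊢ stopped
  u16 = 0 | (0 | c.0) ⊢ =c=> u19
  u17 = 0 | (c.0 | 0) ⊢ =c=> u19
  u18 = a.0 | (0 | 0) ⊢ =a=> u19
  u19 = 0 | (0 | 0) ⊢ stopped
Q's transition system — 15 states:
  v0 = (c.(b.0 | (0 | 0)))\{a,c} + b.a.0 | (0 + 0 + b.0 + c.0 | c.0) ⊢ =b=> v1, =b=> v2, =c=> v3, =c=> v4
  v1 = a.0 | (0 + 0 + b.0 + c.0 | c.0) ⊢ =a=> v5, =b=> v6, =c=> v7, =c=> v8
  v2 = b.a.0 | 0 ⊢ =b=> v6
  v3 = b.a.0 | (0 | c.0) ⊢ =b=> v7, =c=> v9
  v4 = b.a.0 | (c.0 | 0) ⊢ =b=> v8, =c=> v9
  v5 = 0 | (0 + 0 + b.0 + c.0 | c.0) ⊢ =b=> v10, =c=> v11, =c=> v12
  v6 = a.0 | 0 ⊢ =a=> v10
  v7 = a.0 | (0 | c.0) ⊢ =a=> v11, =c=> v13
  v8 = a.0 | (c.0 | 0) ⊢ =a=> v12, =c=> v13
  v9 = b.a.0 | (0 | 0) ⊢ =b=> v13
  v10 = 0 | 0 ⊢ stopped
  v11 = 0 | (0 | c.0) ⊢ =c=> v14
  v12 = 0 | (c.0 | 0) ⊢ =c=> v14
  v13 = a.0 | (0 | 0) ⊢ =a=> v14
  v14 = 0 | (0 | 0) ⊢ stopped
Run σ = ⟨bbc⟩ on P: start {u0}
  step 1 (b): {u1, u2}
  step 2 (b): {u5}
  step 3 (c): {u10}
  P completes σ.
Run σ = ⟨bbc⟩ on Q: start {v0}
  step 1 (b): {v1, v2}
  step 2 (b): {v6}
  step 3 (c): no successor for Q

bbc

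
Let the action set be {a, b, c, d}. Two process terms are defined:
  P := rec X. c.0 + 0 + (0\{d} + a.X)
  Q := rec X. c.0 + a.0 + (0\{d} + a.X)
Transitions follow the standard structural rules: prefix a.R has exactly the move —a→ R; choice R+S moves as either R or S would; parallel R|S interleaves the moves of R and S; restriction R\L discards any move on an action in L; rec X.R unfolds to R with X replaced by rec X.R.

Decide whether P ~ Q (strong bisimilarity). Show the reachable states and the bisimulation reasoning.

NO

P's transition system — 2 states:
  p0 = rec X. c.0 + 0 + (0\{d} + a.X) has moves -a-> p0, -c-> p1
  p1 = 0 has moves ·
Q's transition system — 2 states:
  q0 = rec X. c.0 + a.0 + (0\{d} + a.X) has moves -a-> q0, -a-> q1, -c-> q1
  q1 = 0 has moves ·
Bisimilarity quotient blocks:
  B0 = {p0}
  B1 = {p1, q1}
  B2 = {q0}
p0 ∈ B0, q0 ∈ B2 → different blocks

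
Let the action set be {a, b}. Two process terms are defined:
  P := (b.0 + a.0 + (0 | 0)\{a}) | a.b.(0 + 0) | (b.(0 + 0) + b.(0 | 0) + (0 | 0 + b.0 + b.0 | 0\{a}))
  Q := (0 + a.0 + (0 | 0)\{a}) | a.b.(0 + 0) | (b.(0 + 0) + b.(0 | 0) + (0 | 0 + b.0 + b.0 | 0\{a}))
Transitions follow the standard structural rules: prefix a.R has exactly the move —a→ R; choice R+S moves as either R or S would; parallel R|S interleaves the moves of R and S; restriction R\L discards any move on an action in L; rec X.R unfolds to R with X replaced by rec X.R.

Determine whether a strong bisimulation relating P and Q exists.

P's transition system — 30 states:
  u0 = (b.0 + a.0 + (0 | 0)\{a}) | a.b.(0 + 0) | (b.(0 + 0) + b.(0 | 0) + (0 | 0 + b.0 + b.0 | 0\{a})) has moves ··a··> u1, ··a··> u2, ··b··> u2, ··b··> u3, ··b··> u4, ··b··> u5, ··b··> u6
  u1 = (b.0 + a.0 + (0 | 0)\{a}) | b.(0 + 0) | (b.(0 + 0) + b.(0 | 0) + (0 | 0 + b.0 + b.0 | 0\{a})) has moves ··a··> u7, ··b··> u10, ··b··> u11, ··b··> u12, ··b··> u7, ··b··> u8, ··b··> u9
  u2 = 0 | a.b.(0 + 0) | (b.(0 + 0) + b.(0 | 0) + (0 | 0 + b.0 + b.0 | 0\{a})) has moves ··a··> u7, ··b··> u13, ··b··> u14, ··b··> u15, ··b··> u16
  u3 = (b.0 + a.0 + (0 | 0)\{a}) | a.b.(0 + 0) | (0 + 0) has moves ··a··> u13, ··a··> u9, ··b··> u13
  u4 = (b.0 + a.0 + (0 | 0)\{a}) | a.b.(0 + 0) | (0 | 0) has moves ··a··> u10, ··a··> u14, ··b··> u14
  u5 = (b.0 + a.0 + (0 | 0)\{a}) | a.b.(0 + 0) | (0 | 0\{a}) has moves ··a··> u11, ··a··> u15, ··b··> u15
  u6 = (b.0 + a.0 + (0 | 0)\{a}) | a.b.(0 + 0) | 0 has moves ··a··> u12, ··a··> u16, ··b··> u16
  u7 = 0 | b.(0 + 0) | (b.(0 + 0) + b.(0 | 0) + (0 | 0 + b.0 + b.0 | 0\{a})) has moves ··b··> u17, ··b··> u18, ··b··> u19, ··b··> u20, ··b··> u21
  u8 = (b.0 + a.0 + (0 | 0)\{a}) | (0 + 0) | (b.(0 + 0) + b.(0 | 0) + (0 | 0 + b.0 + b.0 | 0\{a})) has moves ··a··> u17, ··b··> u17, ··b··> u22, ··b··> u23, ··b··> u24, ··b··> u25
  u9 = (b.0 + a.0 + (0 | 0)\{a}) | b.(0 + 0) | (0 + 0) has moves ··a··> u18, ··b··> u18, ··b··> u22
  u10 = (b.0 + a.0 + (0 | 0)\{a}) | b.(0 + 0) | (0 | 0) has moves ··a··> u19, ··b··> u19, ··b··> u23
  u11 = (b.0 + a.0 + (0 | 0)\{a}) | b.(0 + 0) | (0 | 0\{a}) has moves ··a··> u20, ··b··> u20, ··b··> u24
  u12 = (b.0 + a.0 + (0 | 0)\{a}) | b.(0 + 0) | 0 has moves ··a··> u21, ··b··> u21, ··b··> u25
  u13 = 0 | a.b.(0 + 0) | (0 + 0) has moves ··a··> u18
  u14 = 0 | a.b.(0 + 0) | (0 | 0) has moves ··a··> u19
  u15 = 0 | a.b.(0 + 0) | (0 | 0\{a}) has moves ··a··> u20
  u16 = 0 | a.b.(0 + 0) | 0 has moves ··a··> u21
  u17 = 0 | (0 + 0) | (b.(0 + 0) + b.(0 | 0) + (0 | 0 + b.0 + b.0 | 0\{a})) has moves ··b··> u26, ··b··> u27, ··b··> u28, ··b··> u29
  u18 = 0 | b.(0 + 0) | (0 + 0) has moves ··b··> u26
  u19 = 0 | b.(0 + 0) | (0 | 0) has moves ··b··> u27
  u20 = 0 | b.(0 + 0) | (0 | 0\{a}) has moves ··b··> u28
  u21 = 0 | b.(0 + 0) | 0 has moves ··b··> u29
  u22 = (b.0 + a.0 + (0 | 0)\{a}) | (0 + 0) | (0 + 0) has moves ··a··> u26, ··b··> u26
  u23 = (b.0 + a.0 + (0 | 0)\{a}) | (0 + 0) | (0 | 0) has moves ··a··> u27, ··b··> u27
  u24 = (b.0 + a.0 + (0 | 0)\{a}) | (0 + 0) | (0 | 0\{a}) has moves ··a··> u28, ··b··> u28
  u25 = (b.0 + a.0 + (0 | 0)\{a}) | (0 + 0) | 0 has moves ··a··> u29, ··b··> u29
  u26 = 0 | (0 + 0) | (0 + 0) has moves (no moves)
  u27 = 0 | (0 + 0) | (0 | 0) has moves (no moves)
  u28 = 0 | (0 + 0) | (0 | 0\{a}) has moves (no moves)
  u29 = 0 | (0 + 0) | 0 has moves (no moves)
Q's transition system — 30 states:
  v0 = (0 + a.0 + (0 | 0)\{a}) | a.b.(0 + 0) | (b.(0 + 0) + b.(0 | 0) + (0 | 0 + b.0 + b.0 | 0\{a})) has moves ··a··> v1, ··a··> v2, ··b··> v3, ··b··> v4, ··b··> v5, ··b··> v6
  v1 = (0 + a.0 + (0 | 0)\{a}) | b.(0 + 0) | (b.(0 + 0) + b.(0 | 0) + (0 | 0 + b.0 + b.0 | 0\{a})) has moves ··a··> v7, ··b··> v10, ··b··> v11, ··b··> v12, ··b··> v8, ··b··> v9
  v2 = 0 | a.b.(0 + 0) | (b.(0 + 0) + b.(0 | 0) + (0 | 0 + b.0 + b.0 | 0\{a})) has moves ··a··> v7, ··b··> v13, ··b··> v14, ··b··> v15, ··b··> v16
  v3 = (0 + a.0 + (0 | 0)\{a}) | a.b.(0 + 0) | (0 + 0) has moves ··a··> v13, ··a··> v9
  v4 = (0 + a.0 + (0 | 0)\{a}) | a.b.(0 + 0) | (0 | 0) has moves ··a··> v10, ··a··> v14
  v5 = (0 + a.0 + (0 | 0)\{a}) | a.b.(0 + 0) | (0 | 0\{a}) has moves ··a··> v11, ··a··> v15
  v6 = (0 + a.0 + (0 | 0)\{a}) | a.b.(0 + 0) | 0 has moves ··a··> v12, ··a··> v16
  v7 = 0 | b.(0 + 0) | (b.(0 + 0) + b.(0 | 0) + (0 | 0 + b.0 + b.0 | 0\{a})) has moves ··b··> v17, ··b··> v18, ··b··> v19, ··b··> v20, ··b··> v21
  v8 = (0 + a.0 + (0 | 0)\{a}) | (0 + 0) | (b.(0 + 0) + b.(0 | 0) + (0 | 0 + b.0 + b.0 | 0\{a})) has moves ··a··> v17, ··b··> v22, ··b··> v23, ··b··> v24, ··b··> v25
  v9 = (0 + a.0 + (0 | 0)\{a}) | b.(0 + 0) | (0 + 0) has moves ··a··> v18, ··b··> v22
  v10 = (0 + a.0 + (0 | 0)\{a}) | b.(0 + 0) | (0 | 0) has moves ··a··> v19, ··b··> v23
  v11 = (0 + a.0 + (0 | 0)\{a}) | b.(0 + 0) | (0 | 0\{a}) has moves ··a··> v20, ··b··> v24
  v12 = (0 + a.0 + (0 | 0)\{a}) | b.(0 + 0) | 0 has moves ··a··> v21, ··b··> v25
  v13 = 0 | a.b.(0 + 0) | (0 + 0) has moves ··a··> v18
  v14 = 0 | a.b.(0 + 0) | (0 | 0) has moves ··a··> v19
  v15 = 0 | a.b.(0 + 0) | (0 | 0\{a}) has moves ··a··> v20
  v16 = 0 | a.b.(0 + 0) | 0 has moves ··a··> v21
  v17 = 0 | (0 + 0) | (b.(0 + 0) + b.(0 | 0) + (0 | 0 + b.0 + b.0 | 0\{a})) has moves ··b··> v26, ··b··> v27, ··b··> v28, ··b··> v29
  v18 = 0 | b.(0 + 0) | (0 + 0) has moves ··b··> v26
  v19 = 0 | b.(0 + 0) | (0 | 0) has moves ··b··> v27
  v20 = 0 | b.(0 + 0) | (0 | 0\{a}) has moves ··b··> v28
  v21 = 0 | b.(0 + 0) | 0 has moves ··b··> v29
  v22 = (0 + a.0 + (0 | 0)\{a}) | (0 + 0) | (0 + 0) has moves ··a··> v26
  v23 = (0 + a.0 + (0 | 0)\{a}) | (0 + 0) | (0 | 0) has moves ··a··> v27
  v24 = (0 + a.0 + (0 | 0)\{a}) | (0 + 0) | (0 | 0\{a}) has moves ··a··> v28
  v25 = (0 + a.0 + (0 | 0)\{a}) | (0 + 0) | 0 has moves ··a··> v29
  v26 = 0 | (0 + 0) | (0 + 0) has moves (no moves)
  v27 = 0 | (0 + 0) | (0 | 0) has moves (no moves)
  v28 = 0 | (0 + 0) | (0 | 0\{a}) has moves (no moves)
  v29 = 0 | (0 + 0) | 0 has moves (no moves)
Coarsest stable partition (strong bisimilarity classes):
  B0 = {u0}
  B1 = {u2, v2}
  B2 = {u13, u14, u15, u16, v13, v14, v15, v16}
  B3 = {u17, u18, u19, u20, u21, v17, v18, v19, v20, v21}
  B4 = {u26, u27, u28, u29, v26, v27, v28, v29}
  B5 = {u7, v7}
  B6 = {u3, u4, u5, u6}
  B7 = {u10, u11, u12, u8, u9}
  B8 = {u22, u23, u24, u25}
  B9 = {u1}
  B10 = {v0}
  B11 = {v3, v4, v5, v6}
  B12 = {v10, v11, v12, v8, v9}
  B13 = {v22, v23, v24, v25}
  B14 = {v1}
u0 ∈ B0, v0 ∈ B10 → different blocks

P ≁ Q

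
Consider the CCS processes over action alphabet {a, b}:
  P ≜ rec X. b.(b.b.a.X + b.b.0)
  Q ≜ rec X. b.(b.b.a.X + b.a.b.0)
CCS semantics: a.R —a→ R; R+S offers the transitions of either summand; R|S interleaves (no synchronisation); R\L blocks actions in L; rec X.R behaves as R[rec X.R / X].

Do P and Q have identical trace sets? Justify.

Reachable graph of P (6 states):
  p0 = rec X. b.(b.b.a.X + b.b.0) | —b→ p1
  p1 = b.b.a.(rec X. b.(b.b.a.X + b.b.0)) + b.b.0 | —b→ p2, —b→ p3
  p2 = b.0 | —b→ p4
  p3 = b.a.(rec X. b.(b.b.a.X + b.b.0)) | —b→ p5
  p4 = 0 | (no moves)
  p5 = a.(rec X. b.(b.b.a.X + b.b.0)) | —a→ p0
Reachable graph of Q (7 states):
  q0 = rec X. b.(b.b.a.X + b.a.b.0) | —b→ q1
  q1 = b.b.a.(rec X. b.(b.b.a.X + b.a.b.0)) + b.a.b.0 | —b→ q2, —b→ q3
  q2 = a.b.0 | —a→ q4
  q3 = b.a.(rec X. b.(b.b.a.X + b.a.b.0)) | —b→ q5
  q4 = b.0 | —b→ q6
  q5 = a.(rec X. b.(b.b.a.X + b.a.b.0)) | —a→ q0
  q6 = 0 | (no moves)
Trace ⟨bba⟩ through Q, begin at {q0}:
  after b @ step 1: {q1}
  after b @ step 2: {q2, q3}
  after a @ step 3: {q4}
  Q completes σ.
Trace ⟨bba⟩ through P, begin at {p0}:
  after b @ step 1: {p1}
  after b @ step 2: {p2, p3}
  after a @ step 3: no successor for P

NO — witness ⟨bba⟩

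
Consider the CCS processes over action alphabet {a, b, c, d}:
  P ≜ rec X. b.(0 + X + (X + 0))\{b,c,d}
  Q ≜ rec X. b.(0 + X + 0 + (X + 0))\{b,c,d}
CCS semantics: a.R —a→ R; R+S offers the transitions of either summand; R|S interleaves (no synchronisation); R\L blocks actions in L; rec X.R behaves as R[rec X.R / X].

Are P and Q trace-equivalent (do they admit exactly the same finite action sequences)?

trace-equivalent

LTS(P): 2 reachable states
  s0 = rec X. b.(0 + X + (X + 0))\{b,c,d} ⊢ =b=> s1
  s1 = (0 + (rec X. b.(0 + X + (X + 0))\{b,c,d}) + ((rec X. b.(0 + X + (X + 0))\{b,c,d}) + 0))\{b,c,d} ⊢ ·
LTS(Q): 2 reachable states
  t0 = rec X. b.(0 + X + 0 + (X + 0))\{b,c,d} ⊢ =b=> t1
  t1 = (0 + (rec X. b.(0 + X + 0 + (X + 0))\{b,c,d}) + 0 + ((rec X. b.(0 + X + 0 + (X + 0))\{b,c,d}) + 0))\{b,c,d} ⊢ ·
Partition-refinement fixed point:
  B0 = {s0, t0}
  B1 = {s1, t1}
s0 ∈ B0, t0 ∈ B0 → same block
Bisimilar ⇒ trace-equivalent.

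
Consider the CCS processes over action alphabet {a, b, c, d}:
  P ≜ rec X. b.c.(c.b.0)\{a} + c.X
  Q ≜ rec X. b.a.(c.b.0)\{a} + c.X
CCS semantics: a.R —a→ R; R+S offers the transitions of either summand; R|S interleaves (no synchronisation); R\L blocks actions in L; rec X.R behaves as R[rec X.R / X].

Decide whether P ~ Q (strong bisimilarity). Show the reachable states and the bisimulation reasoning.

P's transition system — 5 states:
  u0 = rec X. b.c.(c.b.0)\{a} + c.X :: =b=> u1, =c=> u0
  u1 = c.(c.b.0)\{a} :: =c=> u2
  u2 = (c.b.0)\{a} :: =c=> u3
  u3 = (b.0)\{a} :: =b=> u4
  u4 = 0\{a} :: ·
Q's transition system — 5 states:
  v0 = rec X. b.a.(c.b.0)\{a} + c.X :: =b=> v1, =c=> v0
  v1 = a.(c.b.0)\{a} :: =a=> v2
  v2 = (c.b.0)\{a} :: =c=> v3
  v3 = (b.0)\{a} :: =b=> v4
  v4 = 0\{a} :: ·
Partition-refinement fixed point:
  B0 = {u0}
  B1 = {u1}
  B2 = {u2, v2}
  B3 = {u3, v3}
  B4 = {u4, v4}
  B5 = {v0}
  B6 = {v1}
u0 ∈ B0, v0 ∈ B5 → different blocks

not bisimilar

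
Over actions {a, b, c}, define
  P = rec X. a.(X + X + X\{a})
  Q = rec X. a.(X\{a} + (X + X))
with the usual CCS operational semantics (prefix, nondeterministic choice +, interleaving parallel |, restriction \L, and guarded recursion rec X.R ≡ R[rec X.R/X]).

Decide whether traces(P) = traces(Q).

Reachable graph of P (2 states):
  m0 = rec X. a.(X + X + X\{a}) ⊢ ··a··> m1
  m1 = (rec X. a.(X + X + X\{a})) + (rec X. a.(X + X + X\{a})) + (rec X. a.(X + X + X\{a}))\{a} ⊢ ··a··> m1
Reachable graph of Q (2 states):
  n0 = rec X. a.(X\{a} + (X + X)) ⊢ ··a··> n1
  n1 = (rec X. a.(X\{a} + (X + X)))\{a} + ((rec X. a.(X\{a} + (X + X))) + (rec X. a.(X\{a} + (X + X)))) ⊢ ··a··> n1
Partition-refinement fixed point:
  B0 = {m0, m1, n0, n1}
m0 ∈ B0, n0 ∈ B0 → same block
Bisimilar ⇒ trace-equivalent.

traces(P) = traces(Q)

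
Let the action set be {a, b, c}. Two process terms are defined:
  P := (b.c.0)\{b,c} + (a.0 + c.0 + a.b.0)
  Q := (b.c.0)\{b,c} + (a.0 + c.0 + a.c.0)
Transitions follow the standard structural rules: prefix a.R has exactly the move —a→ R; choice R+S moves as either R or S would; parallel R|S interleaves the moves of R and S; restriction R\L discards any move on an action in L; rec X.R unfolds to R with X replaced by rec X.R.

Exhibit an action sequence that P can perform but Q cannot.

ab

LTS(P): 3 reachable states
  u0 = (b.c.0)\{b,c} + (a.0 + c.0 + a.b.0) :: -a-> u1, -a-> u2, -c-> u1
  u1 = 0 :: ∅
  u2 = b.0 :: -b-> u1
LTS(Q): 3 reachable states
  v0 = (b.c.0)\{b,c} + (a.0 + c.0 + a.c.0) :: -a-> v1, -a-> v2, -c-> v1
  v1 = 0 :: ∅
  v2 = c.0 :: -c-> v1
Run σ = ⟨ab⟩ on P: start {u0}
  step 1 (a): {u1, u2}
  step 2 (b): {u1}
  ✓ P
Run σ = ⟨ab⟩ on Q: start {v0}
  step 1 (a): {v1, v2}
  step 2 (b): ∅ (Q stuck)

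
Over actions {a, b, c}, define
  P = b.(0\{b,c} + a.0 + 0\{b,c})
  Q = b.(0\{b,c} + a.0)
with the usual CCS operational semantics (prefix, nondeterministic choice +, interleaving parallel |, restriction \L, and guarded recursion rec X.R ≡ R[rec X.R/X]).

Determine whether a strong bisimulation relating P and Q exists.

Reachable graph of P (3 states):
  u0 = b.(0\{b,c} + a.0 + 0\{b,c}) ⊢ --b--▸ u1
  u1 = 0\{b,c} + a.0 + 0\{b,c} ⊢ --a--▸ u2
  u2 = 0 ⊢ stopped
Reachable graph of Q (3 states):
  v0 = b.(0\{b,c} + a.0) ⊢ --b--▸ v1
  v1 = 0\{b,c} + a.0 ⊢ --a--▸ v2
  v2 = 0 ⊢ stopped
Coarsest stable partition (strong bisimilarity classes):
  B0 = {u0, v0}
  B1 = {u1, v1}
  B2 = {u2, v2}
u0 ∈ B0, v0 ∈ B0 → same block

YES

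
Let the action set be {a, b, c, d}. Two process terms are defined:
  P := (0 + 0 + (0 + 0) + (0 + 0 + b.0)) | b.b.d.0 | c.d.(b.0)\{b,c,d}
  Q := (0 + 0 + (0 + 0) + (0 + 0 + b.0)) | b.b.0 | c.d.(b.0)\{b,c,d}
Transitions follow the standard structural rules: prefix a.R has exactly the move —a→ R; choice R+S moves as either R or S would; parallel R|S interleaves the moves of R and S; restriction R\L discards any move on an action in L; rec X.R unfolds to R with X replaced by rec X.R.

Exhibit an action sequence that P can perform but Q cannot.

LTS(P): 24 reachable states
  p0 = (0 + 0 + (0 + 0) + (0 + 0 + b.0)) | b.b.d.0 | c.d.(b.0)\{b,c,d} → =b=> p1, =b=> p2, =c=> p3
  p1 = (0 + 0 + (0 + 0) + (0 + 0 + b.0)) | b.d.0 | c.d.(b.0)\{b,c,d} → =b=> p4, =b=> p5, =c=> p6
  p2 = 0 | b.b.d.0 | c.d.(b.0)\{b,c,d} → =b=> p5, =c=> p7
  p3 = (0 + 0 + (0 + 0) + (0 + 0 + b.0)) | b.b.d.0 | d.(b.0)\{b,c,d} → =b=> p6, =b=> p7, =d=> p8
  p4 = (0 + 0 + (0 + 0) + (0 + 0 + b.0)) | d.0 | c.d.(b.0)\{b,c,d} → =b=> p9, =c=> p10, =d=> p11
  p5 = 0 | b.d.0 | c.d.(b.0)\{b,c,d} → =b=> p9, =c=> p12
  p6 = (0 + 0 + (0 + 0) + (0 + 0 + b.0)) | b.d.0 | d.(b.0)\{b,c,d} → =b=> p10, =b=> p12, =d=> p13
  p7 = 0 | b.b.d.0 | d.(b.0)\{b,c,d} → =b=> p12, =d=> p14
  p8 = (0 + 0 + (0 + 0) + (0 + 0 + b.0)) | b.b.d.0 | (b.0)\{b,c,d} → =b=> p13, =b=> p14
  p9 = 0 | d.0 | c.d.(b.0)\{b,c,d} → =c=> p15, =d=> p16
  p10 = (0 + 0 + (0 + 0) + (0 + 0 + b.0)) | d.0 | d.(b.0)\{b,c,d} → =b=> p15, =d=> p17, =d=> p18
  p11 = (0 + 0 + (0 + 0) + (0 + 0 + b.0)) | 0 | c.d.(b.0)\{b,c,d} → =b=> p16, =c=> p17
  p12 = 0 | b.d.0 | d.(b.0)\{b,c,d} → =b=> p15, =d=> p19
  p13 = (0 + 0 + (0 + 0) + (0 + 0 + b.0)) | b.d.0 | (b.0)\{b,c,d} → =b=> p18, =b=> p19
  p14 = 0 | b.b.d.0 | (b.0)\{b,c,d} → =b=> p19
  p15 = 0 | d.0 | d.(b.0)\{b,c,d} → =d=> p20, =d=> p21
  p16 = 0 | 0 | c.d.(b.0)\{b,c,d} → =c=> p20
  p17 = (0 + 0 + (0 + 0) + (0 + 0 + b.0)) | 0 | d.(b.0)\{b,c,d} → =b=> p20, =d=> p22
  p18 = (0 + 0 + (0 + 0) + (0 + 0 + b.0)) | d.0 | (b.0)\{b,c,d} → =b=> p21, =d=> p22
  p19 = 0 | b.d.0 | (b.0)\{b,c,d} → =b=> p21
  p20 = 0 | 0 | d.(b.0)\{b,c,d} → =d=> p23
  p21 = 0 | d.0 | (b.0)\{b,c,d} → =d=> p23
  p22 = (0 + 0 + (0 + 0) + (0 + 0 + b.0)) | 0 | (b.0)\{b,c,d} → =b=> p23
  p23 = 0 | 0 | (b.0)\{b,c,d} → deadlocked
LTS(Q): 18 reachable states
  q0 = (0 + 0 + (0 + 0) + (0 + 0 + b.0)) | b.b.0 | c.d.(b.0)\{b,c,d} → =b=> q1, =b=> q2, =c=> q3
  q1 = (0 + 0 + (0 + 0) + (0 + 0 + b.0)) | b.0 | c.d.(b.0)\{b,c,d} → =b=> q4, =b=> q5, =c=> q6
  q2 = 0 | b.b.0 | c.d.(b.0)\{b,c,d} → =b=> q5, =c=> q7
  q3 = (0 + 0 + (0 + 0) + (0 + 0 + b.0)) | b.b.0 | d.(b.0)\{b,c,d} → =b=> q6, =b=> q7, =d=> q8
  q4 = (0 + 0 + (0 + 0) + (0 + 0 + b.0)) | 0 | c.d.(b.0)\{b,c,d} → =b=> q9, =c=> q10
  q5 = 0 | b.0 | c.d.(b.0)\{b,c,d} → =b=> q9, =c=> q11
  q6 = (0 + 0 + (0 + 0) + (0 + 0 + b.0)) | b.0 | d.(b.0)\{b,c,d} → =b=> q10, =b=> q11, =d=> q12
  q7 = 0 | b.b.0 | d.(b.0)\{b,c,d} → =b=> q11, =d=> q13
  q8 = (0 + 0 + (0 + 0) + (0 + 0 + b.0)) | b.b.0 | (b.0)\{b,c,d} → =b=> q12, =b=> q13
  q9 = 0 | 0 | c.d.(b.0)\{b,c,d} → =c=> q14
  q10 = (0 + 0 + (0 + 0) + (0 + 0 + b.0)) | 0 | d.(b.0)\{b,c,d} → =b=> q14, =d=> q15
  q11 = 0 | b.0 | d.(b.0)\{b,c,d} → =b=> q14, =d=> q16
  q12 = (0 + 0 + (0 + 0) + (0 + 0 + b.0)) | b.0 | (b.0)\{b,c,d} → =b=> q15, =b=> q16
  q13 = 0 | b.b.0 | (b.0)\{b,c,d} → =b=> q16
  q14 = 0 | 0 | d.(b.0)\{b,c,d} → =d=> q17
  q15 = (0 + 0 + (0 + 0) + (0 + 0 + b.0)) | 0 | (b.0)\{b,c,d} → =b=> q17
  q16 = 0 | b.0 | (b.0)\{b,c,d} → =b=> q17
  q17 = 0 | 0 | (b.0)\{b,c,d} → deadlocked
Executing bbd from P (initial set {p0}):
  after b @ step 1: {p1, p2}
  after b @ step 2: {p4, p5}
  after d @ step 3: {p11}
  P completes σ.
Executing bbd from Q (initial set {q0}):
  after b @ step 1: {q1, q2}
  after b @ step 2: {q4, q5}
  after d @ step 3: no successor for Q

bbd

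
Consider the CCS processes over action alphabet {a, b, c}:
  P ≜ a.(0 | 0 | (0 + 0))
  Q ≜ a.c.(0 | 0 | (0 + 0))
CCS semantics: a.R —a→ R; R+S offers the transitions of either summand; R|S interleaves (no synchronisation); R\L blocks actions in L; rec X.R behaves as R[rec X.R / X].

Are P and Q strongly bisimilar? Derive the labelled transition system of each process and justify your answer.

Reachable graph of P (2 states):
  p0 = a.(0 | 0 | (0 + 0)) → ··a··> p1
  p1 = 0 | 0 | (0 + 0) → ·
Reachable graph of Q (3 states):
  q0 = a.c.(0 | 0 | (0 + 0)) → ··a··> q1
  q1 = c.(0 | 0 | (0 + 0)) → ··c··> q2
  q2 = 0 | 0 | (0 + 0) → ·
Coarsest stable partition (strong bisimilarity classes):
  B0 = {p0}
  B1 = {p1, q2}
  B2 = {q0}
  B3 = {q1}
p0 ∈ B0, q0 ∈ B2 → different blocks

P ≁ Q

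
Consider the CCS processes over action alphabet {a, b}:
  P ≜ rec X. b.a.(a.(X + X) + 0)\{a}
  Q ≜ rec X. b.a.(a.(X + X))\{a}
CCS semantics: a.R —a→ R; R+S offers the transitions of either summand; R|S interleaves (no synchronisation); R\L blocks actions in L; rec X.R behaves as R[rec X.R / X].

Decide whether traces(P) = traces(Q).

Reachable graph of P (3 states):
  u0 = rec X. b.a.(a.(X + X) + 0)\{a} :: —b→ u1
  u1 = a.(a.((rec X. b.a.(a.(X + X) + 0)\{a}) + (rec X. b.a.(a.(X + X) + 0)\{a})) + 0)\{a} :: —a→ u2
  u2 = (a.((rec X. b.a.(a.(X + X) + 0)\{a}) + (rec X. b.a.(a.(X + X) + 0)\{a})) + 0)\{a} :: ∅
Reachable graph of Q (3 states):
  v0 = rec X. b.a.(a.(X + X))\{a} :: —b→ v1
  v1 = a.(a.((rec X. b.a.(a.(X + X))\{a}) + (rec X. b.a.(a.(X + X))\{a})))\{a} :: —a→ v2
  v2 = (a.((rec X. b.a.(a.(X + X))\{a}) + (rec X. b.a.(a.(X + X))\{a})))\{a} :: ∅
Bisimilarity quotient blocks:
  B0 = {u0, v0}
  B1 = {u1, v1}
  B2 = {u2, v2}
u0 ∈ B0, v0 ∈ B0 → same block
Bisimilar ⇒ trace-equivalent.

traces(P) = traces(Q)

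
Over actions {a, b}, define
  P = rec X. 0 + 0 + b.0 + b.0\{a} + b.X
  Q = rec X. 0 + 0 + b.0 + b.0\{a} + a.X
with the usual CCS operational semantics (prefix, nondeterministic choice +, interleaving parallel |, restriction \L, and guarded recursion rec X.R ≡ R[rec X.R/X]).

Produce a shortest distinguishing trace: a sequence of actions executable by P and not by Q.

bb

Reachable graph of P (3 states):
  u0 = rec X. 0 + 0 + b.0 + b.0\{a} + b.X | —b→ u0, —b→ u1, —b→ u2
  u1 = 0 | stopped
  u2 = 0\{a} | stopped
Reachable graph of Q (3 states):
  v0 = rec X. 0 + 0 + b.0 + b.0\{a} + a.X | —a→ v0, —b→ v1, —b→ v2
  v1 = 0 | stopped
  v2 = 0\{a} | stopped
Run σ = ⟨bb⟩ on P: start {u0}
  [1] b ⇒ {u0, u1, u2}
  [2] b ⇒ {u0, u1, u2}
  ✓ P
Run σ = ⟨bb⟩ on Q: start {v0}
  [1] b ⇒ {v1, v2}
  [2] b ⇒ ∅ (Q stuck)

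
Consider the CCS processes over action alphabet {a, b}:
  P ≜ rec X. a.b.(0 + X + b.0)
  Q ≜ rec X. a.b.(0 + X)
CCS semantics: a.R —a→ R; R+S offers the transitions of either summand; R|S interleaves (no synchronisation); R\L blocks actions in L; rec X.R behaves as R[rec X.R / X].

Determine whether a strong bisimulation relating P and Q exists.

Reachable graph of P (4 states):
  u0 = rec X. a.b.(0 + X + b.0) :: --a--▸ u1
  u1 = b.(0 + (rec X. a.b.(0 + X + b.0)) + b.0) :: --b--▸ u2
  u2 = 0 + (rec X. a.b.(0 + X + b.0)) + b.0 :: --a--▸ u1, --b--▸ u3
  u3 = 0 :: stopped
Reachable graph of Q (3 states):
  v0 = rec X. a.b.(0 + X) :: --a--▸ v1
  v1 = b.(0 + (rec X. a.b.(0 + X))) :: --b--▸ v2
  v2 = 0 + (rec X. a.b.(0 + X)) :: --a--▸ v1
Bisimilarity quotient blocks:
  B0 = {u0}
  B1 = {u1}
  B2 = {u2}
  B3 = {u3}
  B4 = {v0, v2}
  B5 = {v1}
u0 ∈ B0, v0 ∈ B4 → different blocks

not bisimilar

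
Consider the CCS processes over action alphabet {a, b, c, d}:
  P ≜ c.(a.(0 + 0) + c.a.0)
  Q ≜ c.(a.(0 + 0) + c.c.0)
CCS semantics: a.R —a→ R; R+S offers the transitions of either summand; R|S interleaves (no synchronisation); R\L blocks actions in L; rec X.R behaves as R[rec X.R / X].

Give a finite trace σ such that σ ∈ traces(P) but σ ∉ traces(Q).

cca

Reachable graph of P (5 states):
  m0 = c.(a.(0 + 0) + c.a.0) ⊢ ··c··> m1
  m1 = a.(0 + 0) + c.a.0 ⊢ ··a··> m2, ··c··> m3
  m2 = 0 + 0 ⊢ stopped
  m3 = a.0 ⊢ ··a··> m4
  m4 = 0 ⊢ stopped
Reachable graph of Q (5 states):
  n0 = c.(a.(0 + 0) + c.c.0) ⊢ ··c··> n1
  n1 = a.(0 + 0) + c.c.0 ⊢ ··a··> n2, ··c··> n3
  n2 = 0 + 0 ⊢ stopped
  n3 = c.0 ⊢ ··c··> n4
  n4 = 0 ⊢ stopped
Trace ⟨cca⟩ through P, begin at {m0}:
  [1] c ⇒ {m1}
  [2] c ⇒ {m3}
  [3] a ⇒ {m4}
  ✓ P
Trace ⟨cca⟩ through Q, begin at {n0}:
  [1] c ⇒ {n1}
  [2] c ⇒ {n3}
  [3] a ⇒ ∅ (Q stuck)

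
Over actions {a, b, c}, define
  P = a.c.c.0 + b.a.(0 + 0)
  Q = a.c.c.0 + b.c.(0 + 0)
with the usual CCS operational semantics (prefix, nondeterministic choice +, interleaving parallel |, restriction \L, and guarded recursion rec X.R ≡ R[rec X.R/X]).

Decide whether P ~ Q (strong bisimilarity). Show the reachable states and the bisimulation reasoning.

P's transition system — 6 states:
  s0 = a.c.c.0 + b.a.(0 + 0) | ··a··> s1, ··b··> s2
  s1 = c.c.0 | ··c··> s3
  s2 = a.(0 + 0) | ··a··> s4
  s3 = c.0 | ··c··> s5
  s4 = 0 + 0 | (no moves)
  s5 = 0 | (no moves)
Q's transition system — 6 states:
  t0 = a.c.c.0 + b.c.(0 + 0) | ··a··> t1, ··b··> t2
  t1 = c.c.0 | ··c··> t3
  t2 = c.(0 + 0) | ··c··> t4
  t3 = c.0 | ··c··> t5
  t4 = 0 + 0 | (no moves)
  t5 = 0 | (no moves)
Coarsest stable partition (strong bisimilarity classes):
  B0 = {s0}
  B1 = {s1, t1}
  B2 = {s3, t2, t3}
  B3 = {s4, s5, t4, t5}
  B4 = {s2}
  B5 = {t0}
s0 ∈ B0, t0 ∈ B5 → different blocks

P ≁ Q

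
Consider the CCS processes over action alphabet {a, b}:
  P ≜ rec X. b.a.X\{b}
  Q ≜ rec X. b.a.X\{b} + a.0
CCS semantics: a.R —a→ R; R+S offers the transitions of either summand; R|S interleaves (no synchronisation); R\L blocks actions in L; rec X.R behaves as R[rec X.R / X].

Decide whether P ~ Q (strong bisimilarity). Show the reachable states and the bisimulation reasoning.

Reachable graph of P (3 states):
  u0 = rec X. b.a.X\{b} :: --b--▸ u1
  u1 = a.(rec X. b.a.X\{b})\{b} :: --a--▸ u2
  u2 = (rec X. b.a.X\{b})\{b} :: stopped
Reachable graph of Q (5 states):
  v0 = rec X. b.a.X\{b} + a.0 :: --a--▸ v1, --b--▸ v2
  v1 = 0 :: stopped
  v2 = a.(rec X. b.a.X\{b} + a.0)\{b} :: --a--▸ v3
  v3 = (rec X. b.a.X\{b} + a.0)\{b} :: --a--▸ v4
  v4 = 0\{b} :: stopped
Partition-refinement fixed point:
  B0 = {u0}
  B1 = {u1, v3}
  B2 = {u2, v1, v4}
  B3 = {v0}
  B4 = {v2}
u0 ∈ B0, v0 ∈ B3 → different blocks

NO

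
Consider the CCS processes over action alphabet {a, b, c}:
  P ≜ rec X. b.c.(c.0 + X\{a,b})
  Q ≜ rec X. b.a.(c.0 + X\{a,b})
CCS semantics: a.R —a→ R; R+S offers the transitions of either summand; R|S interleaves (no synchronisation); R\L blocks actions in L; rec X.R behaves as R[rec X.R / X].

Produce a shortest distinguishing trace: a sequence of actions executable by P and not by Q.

LTS(P): 4 reachable states
  p0 = rec X. b.c.(c.0 + X\{a,b}) → —b→ p1
  p1 = c.(c.0 + (rec X. b.c.(c.0 + X\{a,b}))\{a,b}) → —c→ p2
  p2 = c.0 + (rec X. b.c.(c.0 + X\{a,b}))\{a,b} → —c→ p3
  p3 = 0 → stopped
LTS(Q): 4 reachable states
  q0 = rec X. b.a.(c.0 + X\{a,b}) → —b→ q1
  q1 = a.(c.0 + (rec X. b.a.(c.0 + X\{a,b}))\{a,b}) → —a→ q2
  q2 = c.0 + (rec X. b.a.(c.0 + X\{a,b}))\{a,b} → —c→ q3
  q3 = 0 → stopped
Executing bc from P (initial set {p0}):
  [1] b ⇒ {p1}
  [2] c ⇒ {p2}
  P completes σ.
Executing bc from Q (initial set {q0}):
  [1] b ⇒ {q1}
  [2] c ⇒ no successor for Q

bc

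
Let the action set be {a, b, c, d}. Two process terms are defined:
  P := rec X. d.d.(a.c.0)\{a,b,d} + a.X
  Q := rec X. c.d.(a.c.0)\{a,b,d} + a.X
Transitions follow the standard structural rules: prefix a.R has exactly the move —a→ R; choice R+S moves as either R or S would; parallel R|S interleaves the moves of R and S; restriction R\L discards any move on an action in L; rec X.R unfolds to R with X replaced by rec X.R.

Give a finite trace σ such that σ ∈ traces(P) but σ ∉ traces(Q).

d

LTS(P): 3 reachable states
  u0 = rec X. d.d.(a.c.0)\{a,b,d} + a.X has moves ··a··> u0, ··d··> u1
  u1 = d.(a.c.0)\{a,b,d} has moves ··d··> u2
  u2 = (a.c.0)\{a,b,d} has moves ∅
LTS(Q): 3 reachable states
  v0 = rec X. c.d.(a.c.0)\{a,b,d} + a.X has moves ··a··> v0, ··c··> v1
  v1 = d.(a.c.0)\{a,b,d} has moves ··d··> v2
  v2 = (a.c.0)\{a,b,d} has moves ∅
Run σ = ⟨d⟩ on P: start {u0}
  after d @ step 1: {u1}
  ✓ P
Run σ = ⟨d⟩ on Q: start {v0}
  after d @ step 1: no successor for Q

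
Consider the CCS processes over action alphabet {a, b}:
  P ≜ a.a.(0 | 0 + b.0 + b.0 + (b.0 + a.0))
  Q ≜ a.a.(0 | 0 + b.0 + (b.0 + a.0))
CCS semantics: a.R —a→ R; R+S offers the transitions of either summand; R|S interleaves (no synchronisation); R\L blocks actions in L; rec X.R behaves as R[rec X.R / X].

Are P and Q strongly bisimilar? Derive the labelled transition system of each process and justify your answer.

bisimilar

P's transition system — 4 states:
  m0 = a.a.(0 | 0 + b.0 + b.0 + (b.0 + a.0)) ⊢ —a→ m1
  m1 = a.(0 | 0 + b.0 + b.0 + (b.0 + a.0)) ⊢ —a→ m2
  m2 = 0 | 0 + b.0 + b.0 + (b.0 + a.0) ⊢ —a→ m3, —b→ m3
  m3 = 0 ⊢ ∅
Q's transition system — 4 states:
  n0 = a.a.(0 | 0 + b.0 + (b.0 + a.0)) ⊢ —a→ n1
  n1 = a.(0 | 0 + b.0 + (b.0 + a.0)) ⊢ —a→ n2
  n2 = 0 | 0 + b.0 + (b.0 + a.0) ⊢ —a→ n3, —b→ n3
  n3 = 0 ⊢ ∅
Coarsest stable partition (strong bisimilarity classes):
  B0 = {m0, n0}
  B1 = {m1, n1}
  B2 = {m2, n2}
  B3 = {m3, n3}
m0 ∈ B0, n0 ∈ B0 → same block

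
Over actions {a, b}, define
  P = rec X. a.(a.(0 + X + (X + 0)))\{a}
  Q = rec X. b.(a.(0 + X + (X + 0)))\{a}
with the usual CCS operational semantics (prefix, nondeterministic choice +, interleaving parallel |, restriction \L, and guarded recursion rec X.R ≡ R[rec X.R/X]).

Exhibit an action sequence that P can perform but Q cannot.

Reachable graph of P (2 states):
  m0 = rec X. a.(a.(0 + X + (X + 0)))\{a} → ··a··> m1
  m1 = (a.(0 + (rec X. a.(a.(0 + X + (X + 0)))\{a}) + ((rec X. a.(a.(0 + X + (X + 0)))\{a}) + 0)))\{a} → ·
Reachable graph of Q (2 states):
  n0 = rec X. b.(a.(0 + X + (X + 0)))\{a} → ··b··> n1
  n1 = (a.(0 + (rec X. b.(a.(0 + X + (X + 0)))\{a}) + ((rec X. b.(a.(0 + X + (X + 0)))\{a}) + 0)))\{a} → ·
Executing a from P (initial set {m0}):
  after a @ step 1: {m1}
  ✓ P
Executing a from Q (initial set {n0}):
  after a @ step 1: no successor for Q

a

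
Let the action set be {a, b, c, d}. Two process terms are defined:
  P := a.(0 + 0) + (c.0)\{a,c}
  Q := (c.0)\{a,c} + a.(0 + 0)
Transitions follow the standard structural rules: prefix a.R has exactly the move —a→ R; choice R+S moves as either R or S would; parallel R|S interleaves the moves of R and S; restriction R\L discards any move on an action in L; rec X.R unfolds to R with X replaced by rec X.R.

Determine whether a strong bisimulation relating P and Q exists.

YES

LTS(P): 2 reachable states
  m0 = a.(0 + 0) + (c.0)\{a,c} :: ··a··> m1
  m1 = 0 + 0 :: (no moves)
LTS(Q): 2 reachable states
  n0 = (c.0)\{a,c} + a.(0 + 0) :: ··a··> n1
  n1 = 0 + 0 :: (no moves)
Coarsest stable partition (strong bisimilarity classes):
  B0 = {m0, n0}
  B1 = {m1, n1}
m0 ∈ B0, n0 ∈ B0 → same block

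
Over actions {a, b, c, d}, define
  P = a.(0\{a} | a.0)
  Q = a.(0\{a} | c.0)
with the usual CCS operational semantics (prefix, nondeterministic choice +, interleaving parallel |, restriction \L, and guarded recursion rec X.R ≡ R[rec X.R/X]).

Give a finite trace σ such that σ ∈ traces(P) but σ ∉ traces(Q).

aa

Reachable graph of P (3 states):
  u0 = a.(0\{a} | a.0) ⊢ -a-> u1
  u1 = 0\{a} | a.0 ⊢ -a-> u2
  u2 = 0\{a} | 0 ⊢ (no moves)
Reachable graph of Q (3 states):
  v0 = a.(0\{a} | c.0) ⊢ -a-> v1
  v1 = 0\{a} | c.0 ⊢ -c-> v2
  v2 = 0\{a} | 0 ⊢ (no moves)
Executing aa from P (initial set {u0}):
  step 1 (a): {u1}
  step 2 (a): {u2}
  — P admits the full trace.
Executing aa from Q (initial set {v0}):
  step 1 (a): {v1}
  step 2 (a): ∅  — Q cannot continue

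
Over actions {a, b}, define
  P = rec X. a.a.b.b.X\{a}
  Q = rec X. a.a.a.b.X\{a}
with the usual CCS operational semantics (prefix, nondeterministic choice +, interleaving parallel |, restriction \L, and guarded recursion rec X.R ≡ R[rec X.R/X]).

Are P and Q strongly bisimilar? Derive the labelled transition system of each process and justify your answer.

NO

Reachable graph of P (5 states):
  m0 = rec X. a.a.b.b.X\{a} ⊢ -a-> m1
  m1 = a.b.b.(rec X. a.a.b.b.X\{a})\{a} ⊢ -a-> m2
  m2 = b.b.(rec X. a.a.b.b.X\{a})\{a} ⊢ -b-> m3
  m3 = b.(rec X. a.a.b.b.X\{a})\{a} ⊢ -b-> m4
  m4 = (rec X. a.a.b.b.X\{a})\{a} ⊢ ·
Reachable graph of Q (5 states):
  n0 = rec X. a.a.a.b.X\{a} ⊢ -a-> n1
  n1 = a.a.b.(rec X. a.a.a.b.X\{a})\{a} ⊢ -a-> n2
  n2 = a.b.(rec X. a.a.a.b.X\{a})\{a} ⊢ -a-> n3
  n3 = b.(rec X. a.a.a.b.X\{a})\{a} ⊢ -b-> n4
  n4 = (rec X. a.a.a.b.X\{a})\{a} ⊢ ·
Partition-refinement fixed point:
  B0 = {m0}
  B1 = {m1}
  B2 = {m2}
  B3 = {m3, n3}
  B4 = {m4, n4}
  B5 = {n0}
  B6 = {n1}
  B7 = {n2}
m0 ∈ B0, n0 ∈ B5 → different blocks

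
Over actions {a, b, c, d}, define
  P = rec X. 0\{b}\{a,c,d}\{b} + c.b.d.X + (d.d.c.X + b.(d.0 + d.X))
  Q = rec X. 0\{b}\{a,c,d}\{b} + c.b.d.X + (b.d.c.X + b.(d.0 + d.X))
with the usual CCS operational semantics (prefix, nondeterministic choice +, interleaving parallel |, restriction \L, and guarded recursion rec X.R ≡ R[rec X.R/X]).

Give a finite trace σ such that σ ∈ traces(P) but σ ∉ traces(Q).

P's transition system — 7 states:
  u0 = rec X. 0\{b}\{a,c,d}\{b} + c.b.d.X + (d.d.c.X + b.(d.0 + d.X)) ⊢ --b--▸ u1, --c--▸ u2, --d--▸ u3
  u1 = d.0 + d.(rec X. 0\{b}\{a,c,d}\{b} + c.b.d.X + (d.d.c.X + b.(d.0 + d.X))) ⊢ --d--▸ u0, --d--▸ u4
  u2 = b.d.(rec X. 0\{b}\{a,c,d}\{b} + c.b.d.X + (d.d.c.X + b.(d.0 + d.X))) ⊢ --b--▸ u5
  u3 = d.c.(rec X. 0\{b}\{a,c,d}\{b} + c.b.d.X + (d.d.c.X + b.(d.0 + d.X))) ⊢ --d--▸ u6
  u4 = 0 ⊢ ·
  u5 = d.(rec X. 0\{b}\{a,c,d}\{b} + c.b.d.X + (d.d.c.X + b.(d.0 + d.X))) ⊢ --d--▸ u0
  u6 = c.(rec X. 0\{b}\{a,c,d}\{b} + c.b.d.X + (d.d.c.X + b.(d.0 + d.X))) ⊢ --c--▸ u0
Q's transition system — 7 states:
  v0 = rec X. 0\{b}\{a,c,d}\{b} + c.b.d.X + (b.d.c.X + b.(d.0 + d.X)) ⊢ --b--▸ v1, --b--▸ v2, --c--▸ v3
  v1 = d.0 + d.(rec X. 0\{b}\{a,c,d}\{b} + c.b.d.X + (b.d.c.X + b.(d.0 + d.X))) ⊢ --d--▸ v0, --d--▸ v4
  v2 = d.c.(rec X. 0\{b}\{a,c,d}\{b} + c.b.d.X + (b.d.c.X + b.(d.0 + d.X))) ⊢ --d--▸ v5
  v3 = b.d.(rec X. 0\{b}\{a,c,d}\{b} + c.b.d.X + (b.d.c.X + b.(d.0 + d.X))) ⊢ --b--▸ v6
  v4 = 0 ⊢ ·
  v5 = c.(rec X. 0\{b}\{a,c,d}\{b} + c.b.d.X + (b.d.c.X + b.(d.0 + d.X))) ⊢ --c--▸ v0
  v6 = d.(rec X. 0\{b}\{a,c,d}\{b} + c.b.d.X + (b.d.c.X + b.(d.0 + d.X))) ⊢ --d--▸ v0
Run σ = ⟨d⟩ on P: start {u0}
  after d @ step 1: {u3}
  P completes σ.
Run σ = ⟨d⟩ on Q: start {v0}
  after d @ step 1: no successor for Q

d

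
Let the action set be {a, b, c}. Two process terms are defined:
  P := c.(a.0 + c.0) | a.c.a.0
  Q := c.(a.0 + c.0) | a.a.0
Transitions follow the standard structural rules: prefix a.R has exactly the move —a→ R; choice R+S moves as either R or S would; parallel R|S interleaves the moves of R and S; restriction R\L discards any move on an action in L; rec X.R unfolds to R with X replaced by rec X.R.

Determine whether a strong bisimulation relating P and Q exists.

not bisimilar

Reachable graph of P (12 states):
  s0 = c.(a.0 + c.0) | a.c.a.0 has moves —a→ s1, —c→ s2
  s1 = c.(a.0 + c.0) | c.a.0 has moves —c→ s3, —c→ s4
  s2 = (a.0 + c.0) | a.c.a.0 has moves —a→ s3, —a→ s5, —c→ s5
  s3 = (a.0 + c.0) | c.a.0 has moves —a→ s6, —c→ s6, —c→ s7
  s4 = c.(a.0 + c.0) | a.0 has moves —a→ s8, —c→ s7
  s5 = 0 | a.c.a.0 has moves —a→ s6
  s6 = 0 | c.a.0 has moves —c→ s9
  s7 = (a.0 + c.0) | a.0 has moves —a→ s10, —a→ s9, —c→ s9
  s8 = c.(a.0 + c.0) | 0 has moves —c→ s10
  s9 = 0 | a.0 has moves —a→ s11
  s10 = (a.0 + c.0) | 0 has moves —a→ s11, —c→ s11
  s11 = 0 | 0 has moves ·
Reachable graph of Q (9 states):
  t0 = c.(a.0 + c.0) | a.a.0 has moves —a→ t1, —c→ t2
  t1 = c.(a.0 + c.0) | a.0 has moves —a→ t3, —c→ t4
  t2 = (a.0 + c.0) | a.a.0 has moves —a→ t4, —a→ t5, —c→ t5
  t3 = c.(a.0 + c.0) | 0 has moves —c→ t6
  t4 = (a.0 + c.0) | a.0 has moves —a→ t6, —a→ t7, —c→ t7
  t5 = 0 | a.a.0 has moves —a→ t7
  t6 = (a.0 + c.0) | 0 has moves —a→ t8, —c→ t8
  t7 = 0 | a.0 has moves —a→ t8
  t8 = 0 | 0 has moves ·
Coarsest stable partition (strong bisimilarity classes):
  B0 = {s0}
  B1 = {s2}
  B2 = {s3}
  B3 = {s7, t4}
  B4 = {s9, t7}
  B5 = {s11, t8}
  B6 = {s10, t6}
  B7 = {s6}
  B8 = {s5}
  B9 = {s1}
  B10 = {s4, t1}
  B11 = {s8, t3}
  B12 = {t0}
  B13 = {t2}
  B14 = {t5}
s0 ∈ B0, t0 ∈ B12 → different blocks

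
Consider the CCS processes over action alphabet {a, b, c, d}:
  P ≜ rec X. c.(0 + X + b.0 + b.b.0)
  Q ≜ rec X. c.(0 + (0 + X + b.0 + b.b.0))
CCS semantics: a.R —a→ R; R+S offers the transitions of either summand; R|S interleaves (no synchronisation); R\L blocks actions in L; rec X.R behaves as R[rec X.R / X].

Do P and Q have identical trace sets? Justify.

P's transition system — 4 states:
  p0 = rec X. c.(0 + X + b.0 + b.b.0) → =c=> p1
  p1 = 0 + (rec X. c.(0 + X + b.0 + b.b.0)) + b.0 + b.b.0 → =b=> p2, =b=> p3, =c=> p1
  p2 = 0 → (no moves)
  p3 = b.0 → =b=> p2
Q's transition system — 4 states:
  q0 = rec X. c.(0 + (0 + X + b.0 + b.b.0)) → =c=> q1
  q1 = 0 + (0 + (rec X. c.(0 + (0 + X + b.0 + b.b.0))) + b.0 + b.b.0) → =b=> q2, =b=> q3, =c=> q1
  q2 = 0 → (no moves)
  q3 = b.0 → =b=> q2
Bisimilarity quotient blocks:
  B0 = {p0, q0}
  B1 = {p1, q1}
  B2 = {p3, q3}
  B3 = {p2, q2}
p0 ∈ B0, q0 ∈ B0 → same block
Bisimilar ⇒ trace-equivalent.

YES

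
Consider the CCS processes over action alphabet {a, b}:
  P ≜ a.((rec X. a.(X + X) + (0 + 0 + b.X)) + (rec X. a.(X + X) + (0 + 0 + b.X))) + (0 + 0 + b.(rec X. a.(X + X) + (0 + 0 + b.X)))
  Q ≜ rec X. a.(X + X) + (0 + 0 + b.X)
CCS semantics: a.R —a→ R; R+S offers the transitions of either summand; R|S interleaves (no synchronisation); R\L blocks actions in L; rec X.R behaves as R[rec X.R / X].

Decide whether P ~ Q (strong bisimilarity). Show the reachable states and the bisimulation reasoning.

bisimilar

LTS(P): 3 reachable states
  u0 = a.((rec X. a.(X + X) + (0 + 0 + b.X)) + (rec X. a.(X + X) + (0 + 0 + b.X))) + (0 + 0 + b.(rec X. a.(X + X) + (0 + 0 + b.X))) :: ··a··> u1, ··b··> u2
  u1 = (rec X. a.(X + X) + (0 + 0 + b.X)) + (rec X. a.(X + X) + (0 + 0 + b.X)) :: ··a··> u1, ··b··> u2
  u2 = rec X. a.(X + X) + (0 + 0 + b.X) :: ··a··> u1, ··b··> u2
LTS(Q): 2 reachable states
  v0 = rec X. a.(X + X) + (0 + 0 + b.X) :: ··a··> v1, ··b··> v0
  v1 = (rec X. a.(X + X) + (0 + 0 + b.X)) + (rec X. a.(X + X) + (0 + 0 + b.X)) :: ··a··> v1, ··b··> v0
Coarsest stable partition (strong bisimilarity classes):
  B0 = {u0, u1, u2, v0, v1}
u0 ∈ B0, v0 ∈ B0 → same block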